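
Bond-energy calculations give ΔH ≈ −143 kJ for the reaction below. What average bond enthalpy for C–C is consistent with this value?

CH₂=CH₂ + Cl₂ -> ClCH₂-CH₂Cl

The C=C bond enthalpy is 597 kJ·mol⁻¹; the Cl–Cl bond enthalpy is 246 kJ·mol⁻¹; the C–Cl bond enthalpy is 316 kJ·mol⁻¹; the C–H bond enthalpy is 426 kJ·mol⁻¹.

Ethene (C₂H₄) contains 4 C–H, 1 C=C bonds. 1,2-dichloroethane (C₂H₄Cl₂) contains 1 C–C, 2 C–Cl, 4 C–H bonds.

D(C–C) ≈ 354 kJ/mol

Let D be the C–C bond energy.
Σ(broken) = 4×426 + 1×597 + 1×246 = 2547
Σ(formed) = 1×D + 2×316 + 4×426 = 2336 + D
ΔH = Σ(broken) − Σ(formed) = (2547) − (2336 + D) = +211 − D
Setting this equal to −143 kJ gives D = 354 kJ/mol.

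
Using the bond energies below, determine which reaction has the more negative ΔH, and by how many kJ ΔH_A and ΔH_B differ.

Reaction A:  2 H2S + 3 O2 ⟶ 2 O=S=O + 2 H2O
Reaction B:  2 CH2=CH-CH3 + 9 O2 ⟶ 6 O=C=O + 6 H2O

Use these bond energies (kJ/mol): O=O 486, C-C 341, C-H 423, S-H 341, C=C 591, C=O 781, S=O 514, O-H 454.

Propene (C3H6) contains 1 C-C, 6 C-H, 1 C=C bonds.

Reaction A:
  Bonds broken (reactants):
    O=O: 3 × 486 = 1458
    S-H: 4 × 341 = 1364
    Σ(broken) = 2822 kJ
  Bonds formed (products):
    O-H: 4 × 454 = 1816
    S=O: 4 × 514 = 2056
    Σ(formed) = 3872 kJ
  ΔH_A = 2822 − 3872 = −1050 kJ
Reaction B:
  Bonds broken (reactants):
    C-C: 2 × 341 = 682
    C-H: 12 × 423 = 5076
    C=C: 2 × 591 = 1182
    O=O: 9 × 486 = 4374
    Σ(broken) = 11314 kJ
  Bonds formed (products):
    C=O: 12 × 781 = 9372
    O-H: 12 × 454 = 5448
    Σ(formed) = 14820 kJ
  ΔH_B = 11314 − 14820 = −3506 kJ
ΔH_A − ΔH_B = +2456 kJ, so reaction B has the more negative ΔH; |ΔH_A − ΔH_B| = 2456 kJ.

Reaction B, by 2456 kJ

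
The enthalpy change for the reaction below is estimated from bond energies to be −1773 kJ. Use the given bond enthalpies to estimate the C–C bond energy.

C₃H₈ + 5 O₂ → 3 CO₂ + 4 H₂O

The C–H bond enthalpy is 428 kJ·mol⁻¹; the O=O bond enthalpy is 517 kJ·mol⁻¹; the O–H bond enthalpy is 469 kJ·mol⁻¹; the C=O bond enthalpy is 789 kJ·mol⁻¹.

D(C–C) ≈ 352 kJ/mol

Let D be the C–C bond energy.
Σ(broken) = 2×D + 8×428 + 5×517 = 6009 + 2D
Σ(formed) = 6×789 + 8×469 = 8486
ΔH = Σ(broken) − Σ(formed) = (6009 + 2D) − (8486) = −2477 + 2D
Setting this equal to −1773 kJ gives 2D = 704, so D = 352 kJ/mol.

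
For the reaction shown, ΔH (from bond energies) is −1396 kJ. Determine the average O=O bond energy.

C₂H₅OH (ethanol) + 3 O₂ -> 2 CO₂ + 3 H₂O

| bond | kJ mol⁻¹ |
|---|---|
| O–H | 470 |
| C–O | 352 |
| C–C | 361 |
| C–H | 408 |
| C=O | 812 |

Let D be the O=O bond energy.
Σ(broken) = 1×361 + 5×408 + 1×352 + 1×470 + 3×D = 3223 + 3D
Σ(formed) = 4×812 + 6×470 = 6068
ΔH = Σ(broken) − Σ(formed) = (3223 + 3D) − (6068) = −2845 + 3D
Setting this equal to −1396 kJ gives 3D = 1449, so D = 483 kJ/mol.

D(O=O) ≈ 483 kJ/mol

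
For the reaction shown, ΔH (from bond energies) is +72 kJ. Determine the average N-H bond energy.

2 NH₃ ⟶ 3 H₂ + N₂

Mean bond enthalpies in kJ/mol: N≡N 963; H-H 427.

Let D be the N-H bond energy.
Σ(broken) = 6×D = 6D
Σ(formed) = 3×427 + 1×963 = 2244
ΔH = Σ(broken) − Σ(formed) = (6D) − (2244) = −2244 + 6D
Setting this equal to +72 kJ gives 6D = 2316, so D = 386 kJ/mol.

D(N-H) ≈ 386 kJ/mol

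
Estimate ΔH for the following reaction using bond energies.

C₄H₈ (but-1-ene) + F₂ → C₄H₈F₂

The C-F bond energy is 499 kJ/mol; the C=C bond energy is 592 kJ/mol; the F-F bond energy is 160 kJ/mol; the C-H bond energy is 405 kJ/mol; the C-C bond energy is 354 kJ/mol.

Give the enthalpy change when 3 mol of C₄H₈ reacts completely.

ΔH = −1800 kJ

Bonds broken (reactants):
  C-C: 2 × 354 = 708
  C-H: 8 × 405 = 3240
  C=C: 1 × 592 = 592
  F-F: 1 × 160 = 160
  Σ(broken) = 4700 kJ
Bonds formed (products):
  C-C: 3 × 354 = 1062
  C-F: 2 × 499 = 998
  C-H: 8 × 405 = 3240
  Σ(formed) = 5300 kJ
ΔH = Σ(broken) − Σ(formed) = 4700 − 5300 = −600 kJ
For 3× the reaction as written: 3 × (−600) = −1800 kJ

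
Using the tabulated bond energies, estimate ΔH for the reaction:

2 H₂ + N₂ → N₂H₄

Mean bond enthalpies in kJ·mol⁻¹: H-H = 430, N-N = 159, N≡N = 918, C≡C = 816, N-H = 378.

ΔH ≈ +107 kJ

Bonds broken (reactants):
  H-H: 2 × 430 = 860
  N≡N: 1 × 918 = 918
  Σ(broken) = 1778 kJ
Bonds formed (products):
  N-H: 4 × 378 = 1512
  N-N: 1 × 159 = 159
  Σ(formed) = 1671 kJ
ΔH = Σ(broken) − Σ(formed) = 1778 − 1671 = +107 kJ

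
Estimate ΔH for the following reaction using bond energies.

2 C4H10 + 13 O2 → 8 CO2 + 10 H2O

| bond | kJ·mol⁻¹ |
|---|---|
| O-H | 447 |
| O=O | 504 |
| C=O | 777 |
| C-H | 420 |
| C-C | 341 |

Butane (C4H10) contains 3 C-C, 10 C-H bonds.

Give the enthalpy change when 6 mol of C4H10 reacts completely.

ΔH = −13122 kJ

Bonds broken (reactants):
  C-C: 6 × 341 = 2046
  C-H: 20 × 420 = 8400
  O=O: 13 × 504 = 6552
  Σ(broken) = 16998 kJ
Bonds formed (products):
  C=O: 16 × 777 = 12432
  O-H: 20 × 447 = 8940
  Σ(formed) = 21372 kJ
ΔH = Σ(broken) − Σ(formed) = 16998 − 21372 = −4374 kJ
For 3× the reaction as written: 3 × (−4374) = −13122 kJ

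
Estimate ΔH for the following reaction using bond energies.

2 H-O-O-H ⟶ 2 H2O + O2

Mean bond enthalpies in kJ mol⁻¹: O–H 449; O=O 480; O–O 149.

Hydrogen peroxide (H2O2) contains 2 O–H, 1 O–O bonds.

ΔH ≈ −182 kJ

Bonds broken (reactants):
  O–H: 4 × 449 = 1796
  O–O: 2 × 149 = 298
  Σ(broken) = 2094 kJ
Bonds formed (products):
  O–H: 4 × 449 = 1796
  O=O: 1 × 480 = 480
  Σ(formed) = 2276 kJ
ΔH = Σ(broken) − Σ(formed) = 2094 − 2276 = −182 kJ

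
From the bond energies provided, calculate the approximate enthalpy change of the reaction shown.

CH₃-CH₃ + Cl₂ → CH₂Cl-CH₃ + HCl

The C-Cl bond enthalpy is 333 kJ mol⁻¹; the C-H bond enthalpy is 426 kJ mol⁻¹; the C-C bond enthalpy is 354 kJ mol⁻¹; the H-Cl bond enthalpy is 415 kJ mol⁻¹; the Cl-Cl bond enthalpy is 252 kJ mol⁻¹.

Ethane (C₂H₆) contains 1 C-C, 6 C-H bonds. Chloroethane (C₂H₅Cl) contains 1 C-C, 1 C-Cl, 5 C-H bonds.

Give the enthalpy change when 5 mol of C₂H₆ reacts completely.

Bonds broken (reactants):
  C-C: 1 × 354 = 354
  C-H: 6 × 426 = 2556
  Cl-Cl: 1 × 252 = 252
  Σ(broken) = 3162 kJ
Bonds formed (products):
  C-C: 1 × 354 = 354
  C-Cl: 1 × 333 = 333
  C-H: 5 × 426 = 2130
  H-Cl: 1 × 415 = 415
  Σ(formed) = 3232 kJ
ΔH = Σ(broken) − Σ(formed) = 3162 − 3232 = −70 kJ
For 5× the reaction as written: 5 × (−70) = −350 kJ

ΔH = −350 kJ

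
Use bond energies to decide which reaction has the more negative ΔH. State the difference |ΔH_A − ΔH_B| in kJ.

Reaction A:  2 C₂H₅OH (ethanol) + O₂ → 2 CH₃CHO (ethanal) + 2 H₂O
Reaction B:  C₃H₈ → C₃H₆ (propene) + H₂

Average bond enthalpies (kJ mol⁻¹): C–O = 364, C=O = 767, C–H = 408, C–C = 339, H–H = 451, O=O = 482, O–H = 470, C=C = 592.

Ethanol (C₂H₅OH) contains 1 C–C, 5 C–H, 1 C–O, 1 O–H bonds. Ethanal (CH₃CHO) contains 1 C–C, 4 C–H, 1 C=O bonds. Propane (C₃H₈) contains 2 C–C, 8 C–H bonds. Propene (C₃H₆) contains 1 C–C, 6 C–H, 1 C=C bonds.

Reaction A:
  Bonds broken (reactants):
    C–C: 2 × 339 = 678
    C–H: 10 × 408 = 4080
    C–O: 2 × 364 = 728
    O–H: 2 × 470 = 940
    O=O: 1 × 482 = 482
    Σ(broken) = 6908 kJ
  Bonds formed (products):
    C–C: 2 × 339 = 678
    C–H: 8 × 408 = 3264
    C=O: 2 × 767 = 1534
    O–H: 4 × 470 = 1880
    Σ(formed) = 7356 kJ
  ΔH_A = 6908 − 7356 = −448 kJ
Reaction B:
  Bonds broken (reactants):
    C–C: 2 × 339 = 678
    C–H: 8 × 408 = 3264
    Σ(broken) = 3942 kJ
  Bonds formed (products):
    C–C: 1 × 339 = 339
    C–H: 6 × 408 = 2448
    C=C: 1 × 592 = 592
    H–H: 1 × 451 = 451
    Σ(formed) = 3830 kJ
  ΔH_B = 3942 − 3830 = +112 kJ
ΔH_A − ΔH_B = −560 kJ, so reaction A has the more negative ΔH; |ΔH_A − ΔH_B| = 560 kJ.

Reaction A, by 560 kJ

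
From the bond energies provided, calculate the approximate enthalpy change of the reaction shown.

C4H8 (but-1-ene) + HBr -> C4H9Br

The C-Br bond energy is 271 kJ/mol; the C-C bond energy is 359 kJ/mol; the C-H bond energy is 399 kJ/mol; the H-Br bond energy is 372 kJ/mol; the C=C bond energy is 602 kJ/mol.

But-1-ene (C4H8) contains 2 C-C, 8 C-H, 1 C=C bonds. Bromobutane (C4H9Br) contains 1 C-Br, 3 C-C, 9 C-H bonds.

Bonds broken (reactants):
  C-C: 2 × 359 = 718
  C-H: 8 × 399 = 3192
  C=C: 1 × 602 = 602
  H-Br: 1 × 372 = 372
  Σ(broken) = 4884 kJ
Bonds formed (products):
  C-Br: 1 × 271 = 271
  C-C: 3 × 359 = 1077
  C-H: 9 × 399 = 3591
  Σ(formed) = 4939 kJ
ΔH = Σ(broken) − Σ(formed) = 4884 − 4939 = −55 kJ

ΔH ≈ −55 kJ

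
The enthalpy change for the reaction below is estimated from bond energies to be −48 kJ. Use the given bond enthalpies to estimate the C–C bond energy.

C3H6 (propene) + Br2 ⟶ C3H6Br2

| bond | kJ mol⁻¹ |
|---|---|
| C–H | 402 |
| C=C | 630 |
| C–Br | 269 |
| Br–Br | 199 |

Let D be the C–C bond energy.
Σ(broken) = 1×199 + 1×D + 6×402 + 1×630 = 3241 + D
Σ(formed) = 2×269 + 2×D + 6×402 = 2950 + 2D
ΔH = Σ(broken) − Σ(formed) = (3241 + D) − (2950 + 2D) = +291 − D
Setting this equal to −48 kJ gives D = 339 kJ/mol.

D(C–C) ≈ 339 kJ/mol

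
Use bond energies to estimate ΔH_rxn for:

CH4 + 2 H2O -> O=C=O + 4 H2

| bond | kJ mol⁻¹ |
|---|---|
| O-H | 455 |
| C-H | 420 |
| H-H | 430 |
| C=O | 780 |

ΔH ≈ +220 kJ

Bonds broken (reactants):
  C-H: 4 × 420 = 1680
  O-H: 4 × 455 = 1820
  Σ(broken) = 3500 kJ
Bonds formed (products):
  C=O: 2 × 780 = 1560
  H-H: 4 × 430 = 1720
  Σ(formed) = 3280 kJ
ΔH = Σ(broken) − Σ(formed) = 3500 − 3280 = +220 kJ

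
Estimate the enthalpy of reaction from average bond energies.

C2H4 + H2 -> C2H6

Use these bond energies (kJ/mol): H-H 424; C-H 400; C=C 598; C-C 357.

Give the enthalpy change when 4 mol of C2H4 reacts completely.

Bonds broken (reactants):
  C-H: 4 × 400 = 1600
  C=C: 1 × 598 = 598
  H-H: 1 × 424 = 424
  Σ(broken) = 2622 kJ
Bonds formed (products):
  C-C: 1 × 357 = 357
  C-H: 6 × 400 = 2400
  Σ(formed) = 2757 kJ
ΔH = Σ(broken) − Σ(formed) = 2622 − 2757 = −135 kJ
For 4× the reaction as written: 4 × (−135) = −540 kJ

ΔH = −540 kJ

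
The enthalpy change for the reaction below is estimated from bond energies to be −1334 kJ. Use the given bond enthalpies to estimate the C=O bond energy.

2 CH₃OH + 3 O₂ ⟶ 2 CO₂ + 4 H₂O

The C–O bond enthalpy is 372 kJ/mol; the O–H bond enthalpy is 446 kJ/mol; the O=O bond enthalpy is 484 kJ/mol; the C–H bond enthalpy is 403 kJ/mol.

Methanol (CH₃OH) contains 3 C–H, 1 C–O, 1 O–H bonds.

D(C=O) ≈ 818 kJ/mol

Let D be the C=O bond energy.
Σ(broken) = 6×403 + 2×372 + 2×446 + 3×484 = 5506
Σ(formed) = 4×D + 8×446 = 3568 + 4D
ΔH = Σ(broken) − Σ(formed) = (5506) − (3568 + 4D) = +1938 − 4D
Setting this equal to −1334 kJ gives 4D = 3272, so D = 818 kJ/mol.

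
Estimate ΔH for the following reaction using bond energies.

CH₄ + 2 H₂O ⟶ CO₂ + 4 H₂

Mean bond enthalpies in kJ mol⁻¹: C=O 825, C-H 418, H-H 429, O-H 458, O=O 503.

ΔH ≈ +138 kJ

Bonds broken (reactants):
  C-H: 4 × 418 = 1672
  O-H: 4 × 458 = 1832
  Σ(broken) = 3504 kJ
Bonds formed (products):
  C=O: 2 × 825 = 1650
  H-H: 4 × 429 = 1716
  Σ(formed) = 3366 kJ
ΔH = Σ(broken) − Σ(formed) = 3504 − 3366 = +138 kJ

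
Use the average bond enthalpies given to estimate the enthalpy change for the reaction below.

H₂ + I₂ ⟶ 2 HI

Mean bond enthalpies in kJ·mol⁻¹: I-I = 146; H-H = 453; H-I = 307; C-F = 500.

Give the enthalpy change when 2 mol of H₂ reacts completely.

ΔH = −30 kJ

Bonds broken (reactants):
  H-H: 1 × 453 = 453
  I-I: 1 × 146 = 146
  Σ(broken) = 599 kJ
Bonds formed (products):
  H-I: 2 × 307 = 614
  Σ(formed) = 614 kJ
ΔH = Σ(broken) − Σ(formed) = 599 − 614 = −15 kJ
For 2× the reaction as written: 2 × (−15) = −30 kJ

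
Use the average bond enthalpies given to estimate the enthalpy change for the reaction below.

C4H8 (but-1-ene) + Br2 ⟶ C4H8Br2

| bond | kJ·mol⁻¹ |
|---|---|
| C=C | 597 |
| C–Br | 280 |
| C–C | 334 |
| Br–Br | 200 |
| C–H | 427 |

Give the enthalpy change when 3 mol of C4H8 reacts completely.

ΔH = −291 kJ

Bonds broken (reactants):
  Br–Br: 1 × 200 = 200
  C–C: 2 × 334 = 668
  C–H: 8 × 427 = 3416
  C=C: 1 × 597 = 597
  Σ(broken) = 4881 kJ
Bonds formed (products):
  C–Br: 2 × 280 = 560
  C–C: 3 × 334 = 1002
  C–H: 8 × 427 = 3416
  Σ(formed) = 4978 kJ
ΔH = Σ(broken) − Σ(formed) = 4881 − 4978 = −97 kJ
For 3× the reaction as written: 3 × (−97) = −291 kJ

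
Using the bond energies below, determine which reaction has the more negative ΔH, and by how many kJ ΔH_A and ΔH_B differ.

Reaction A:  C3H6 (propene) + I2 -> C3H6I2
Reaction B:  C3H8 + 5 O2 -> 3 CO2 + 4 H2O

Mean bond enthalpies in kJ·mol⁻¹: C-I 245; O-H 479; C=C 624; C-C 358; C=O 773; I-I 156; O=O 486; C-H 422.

Reaction A:
  Bonds broken (reactants):
    C-C: 1 × 358 = 358
    C-H: 6 × 422 = 2532
    C=C: 1 × 624 = 624
    I-I: 1 × 156 = 156
    Σ(broken) = 3670 kJ
  Bonds formed (products):
    C-C: 2 × 358 = 716
    C-H: 6 × 422 = 2532
    C-I: 2 × 245 = 490
    Σ(formed) = 3738 kJ
  ΔH_A = 3670 − 3738 = −68 kJ
Reaction B:
  Bonds broken (reactants):
    C-C: 2 × 358 = 716
    C-H: 8 × 422 = 3376
    O=O: 5 × 486 = 2430
    Σ(broken) = 6522 kJ
  Bonds formed (products):
    C=O: 6 × 773 = 4638
    O-H: 8 × 479 = 3832
    Σ(formed) = 8470 kJ
  ΔH_B = 6522 − 8470 = −1948 kJ
ΔH_A − ΔH_B = +1880 kJ, so reaction B has the more negative ΔH; |ΔH_A − ΔH_B| = 1880 kJ.

Reaction B, by 1880 kJ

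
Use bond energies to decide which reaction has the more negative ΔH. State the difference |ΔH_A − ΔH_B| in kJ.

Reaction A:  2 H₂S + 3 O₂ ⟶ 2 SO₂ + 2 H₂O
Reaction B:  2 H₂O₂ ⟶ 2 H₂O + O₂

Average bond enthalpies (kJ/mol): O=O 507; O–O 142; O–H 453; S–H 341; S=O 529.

Reaction A:
  Bonds broken (reactants):
    O=O: 3 × 507 = 1521
    S–H: 4 × 341 = 1364
    Σ(broken) = 2885 kJ
  Bonds formed (products):
    O–H: 4 × 453 = 1812
    S=O: 4 × 529 = 2116
    Σ(formed) = 3928 kJ
  ΔH_A = 2885 − 3928 = −1043 kJ
Reaction B:
  Bonds broken (reactants):
    O–H: 4 × 453 = 1812
    O–O: 2 × 142 = 284
    Σ(broken) = 2096 kJ
  Bonds formed (products):
    O–H: 4 × 453 = 1812
    O=O: 1 × 507 = 507
    Σ(formed) = 2319 kJ
  ΔH_B = 2096 − 2319 = −223 kJ
ΔH_A − ΔH_B = −820 kJ, so reaction A has the more negative ΔH; |ΔH_A − ΔH_B| = 820 kJ.

Reaction A, by 820 kJ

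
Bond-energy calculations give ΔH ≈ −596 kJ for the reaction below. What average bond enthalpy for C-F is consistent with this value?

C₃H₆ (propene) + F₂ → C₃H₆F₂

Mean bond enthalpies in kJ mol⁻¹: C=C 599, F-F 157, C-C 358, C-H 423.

D(C-F) ≈ 497 kJ/mol

Let D be the C-F bond energy.
Σ(broken) = 1×358 + 6×423 + 1×599 + 1×157 = 3652
Σ(formed) = 2×358 + 2×D + 6×423 = 3254 + 2D
ΔH = Σ(broken) − Σ(formed) = (3652) − (3254 + 2D) = +398 − 2D
Setting this equal to −596 kJ gives 2D = 994, so D = 497 kJ/mol.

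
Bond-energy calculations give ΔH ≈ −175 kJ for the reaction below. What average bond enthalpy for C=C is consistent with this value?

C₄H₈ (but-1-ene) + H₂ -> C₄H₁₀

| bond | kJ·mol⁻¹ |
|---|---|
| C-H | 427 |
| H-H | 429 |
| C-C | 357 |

Let D be the C=C bond energy.
Σ(broken) = 2×357 + 8×427 + 1×D + 1×429 = 4559 + D
Σ(formed) = 3×357 + 10×427 = 5341
ΔH = Σ(broken) − Σ(formed) = (4559 + D) − (5341) = −782 + D
Setting this equal to −175 kJ gives D = 607 kJ/mol.

D(C=C) ≈ 607 kJ/mol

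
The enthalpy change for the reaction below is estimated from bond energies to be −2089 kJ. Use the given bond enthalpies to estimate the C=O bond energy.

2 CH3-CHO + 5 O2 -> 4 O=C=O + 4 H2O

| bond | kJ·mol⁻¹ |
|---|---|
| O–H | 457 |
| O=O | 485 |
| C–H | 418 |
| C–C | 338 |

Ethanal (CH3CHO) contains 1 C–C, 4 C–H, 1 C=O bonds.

Let D be the C=O bond energy.
Σ(broken) = 2×338 + 8×418 + 2×D + 5×485 = 6445 + 2D
Σ(formed) = 8×D + 8×457 = 3656 + 8D
ΔH = Σ(broken) − Σ(formed) = (6445 + 2D) − (3656 + 8D) = +2789 − 6D
Setting this equal to −2089 kJ gives 6D = 4878, so D = 813 kJ/mol.

D(C=O) ≈ 813 kJ/mol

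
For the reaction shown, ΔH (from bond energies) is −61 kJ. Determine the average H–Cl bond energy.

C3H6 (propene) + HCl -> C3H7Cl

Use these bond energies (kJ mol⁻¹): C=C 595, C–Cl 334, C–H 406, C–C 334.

Let D be the H–Cl bond energy.
Σ(broken) = 1×334 + 6×406 + 1×595 + 1×D = 3365 + D
Σ(formed) = 2×334 + 1×334 + 7×406 = 3844
ΔH = Σ(broken) − Σ(formed) = (3365 + D) − (3844) = −479 + D
Setting this equal to −61 kJ gives D = 418 kJ/mol.

D(H–Cl) ≈ 418 kJ/mol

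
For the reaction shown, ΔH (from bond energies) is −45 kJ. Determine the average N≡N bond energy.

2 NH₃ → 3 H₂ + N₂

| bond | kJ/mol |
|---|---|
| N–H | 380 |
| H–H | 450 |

D(N≡N) ≈ 975 kJ/mol

Let D be the N≡N bond energy.
Σ(broken) = 6×380 = 2280
Σ(formed) = 3×450 + 1×D = 1350 + D
ΔH = Σ(broken) − Σ(formed) = (2280) − (1350 + D) = +930 − D
Setting this equal to −45 kJ gives D = 975 kJ/mol.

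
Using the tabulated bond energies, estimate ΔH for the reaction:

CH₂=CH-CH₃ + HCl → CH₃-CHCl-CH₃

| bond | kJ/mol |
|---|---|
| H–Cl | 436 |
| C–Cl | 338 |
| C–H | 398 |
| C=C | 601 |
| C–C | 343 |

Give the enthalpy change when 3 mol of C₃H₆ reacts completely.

Bonds broken (reactants):
  C–C: 1 × 343 = 343
  C–H: 6 × 398 = 2388
  C=C: 1 × 601 = 601
  H–Cl: 1 × 436 = 436
  Σ(broken) = 3768 kJ
Bonds formed (products):
  C–C: 2 × 343 = 686
  C–Cl: 1 × 338 = 338
  C–H: 7 × 398 = 2786
  Σ(formed) = 3810 kJ
ΔH = Σ(broken) − Σ(formed) = 3768 − 3810 = −42 kJ
For 3× the reaction as written: 3 × (−42) = −126 kJ

ΔH = −126 kJ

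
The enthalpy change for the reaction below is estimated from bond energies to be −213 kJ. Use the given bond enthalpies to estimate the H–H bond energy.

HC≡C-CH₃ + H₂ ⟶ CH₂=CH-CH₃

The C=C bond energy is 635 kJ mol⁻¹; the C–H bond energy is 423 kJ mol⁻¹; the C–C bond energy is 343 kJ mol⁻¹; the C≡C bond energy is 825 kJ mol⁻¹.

Let D be the H–H bond energy.
Σ(broken) = 1×825 + 1×343 + 4×423 + 1×D = 2860 + D
Σ(formed) = 1×343 + 6×423 + 1×635 = 3516
ΔH = Σ(broken) − Σ(formed) = (2860 + D) − (3516) = −656 + D
Setting this equal to −213 kJ gives D = 443 kJ/mol.

D(H–H) ≈ 443 kJ/mol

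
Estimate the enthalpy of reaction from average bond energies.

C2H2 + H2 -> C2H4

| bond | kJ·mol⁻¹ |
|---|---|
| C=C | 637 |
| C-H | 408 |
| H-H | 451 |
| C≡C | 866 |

Bonds broken (reactants):
  C≡C: 1 × 866 = 866
  C-H: 2 × 408 = 816
  H-H: 1 × 451 = 451
  Σ(broken) = 2133 kJ
Bonds formed (products):
  C-H: 4 × 408 = 1632
  C=C: 1 × 637 = 637
  Σ(formed) = 2269 kJ
ΔH = Σ(broken) − Σ(formed) = 2133 − 2269 = −136 kJ

ΔH ≈ −136 kJ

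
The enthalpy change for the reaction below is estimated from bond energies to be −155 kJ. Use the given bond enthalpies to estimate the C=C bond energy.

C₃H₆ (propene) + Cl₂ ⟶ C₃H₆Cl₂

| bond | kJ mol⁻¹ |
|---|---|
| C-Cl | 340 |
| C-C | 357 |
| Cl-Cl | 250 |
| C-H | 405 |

Let D be the C=C bond energy.
Σ(broken) = 1×357 + 6×405 + 1×D + 1×250 = 3037 + D
Σ(formed) = 2×357 + 2×340 + 6×405 = 3824
ΔH = Σ(broken) − Σ(formed) = (3037 + D) − (3824) = −787 + D
Setting this equal to −155 kJ gives D = 632 kJ/mol.

D(C=C) ≈ 632 kJ/mol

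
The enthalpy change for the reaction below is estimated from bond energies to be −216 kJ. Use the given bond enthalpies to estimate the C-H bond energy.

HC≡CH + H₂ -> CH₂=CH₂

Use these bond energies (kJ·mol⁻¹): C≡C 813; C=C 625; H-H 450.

D(C-H) ≈ 427 kJ/mol

Let D be the C-H bond energy.
Σ(broken) = 1×813 + 2×D + 1×450 = 1263 + 2D
Σ(formed) = 4×D + 1×625 = 625 + 4D
ΔH = Σ(broken) − Σ(formed) = (1263 + 2D) − (625 + 4D) = +638 − 2D
Setting this equal to −216 kJ gives 2D = 854, so D = 427 kJ/mol.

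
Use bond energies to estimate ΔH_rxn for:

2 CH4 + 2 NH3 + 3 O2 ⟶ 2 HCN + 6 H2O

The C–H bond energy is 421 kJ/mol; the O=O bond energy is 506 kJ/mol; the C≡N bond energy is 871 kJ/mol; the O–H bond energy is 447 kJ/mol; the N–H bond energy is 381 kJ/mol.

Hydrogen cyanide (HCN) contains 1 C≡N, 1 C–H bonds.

Bonds broken (reactants):
  C–H: 8 × 421 = 3368
  N–H: 6 × 381 = 2286
  O=O: 3 × 506 = 1518
  Σ(broken) = 7172 kJ
Bonds formed (products):
  C≡N: 2 × 871 = 1742
  C–H: 2 × 421 = 842
  O–H: 12 × 447 = 5364
  Σ(formed) = 7948 kJ
ΔH = Σ(broken) − Σ(formed) = 7172 − 7948 = −776 kJ

ΔH ≈ −776 kJ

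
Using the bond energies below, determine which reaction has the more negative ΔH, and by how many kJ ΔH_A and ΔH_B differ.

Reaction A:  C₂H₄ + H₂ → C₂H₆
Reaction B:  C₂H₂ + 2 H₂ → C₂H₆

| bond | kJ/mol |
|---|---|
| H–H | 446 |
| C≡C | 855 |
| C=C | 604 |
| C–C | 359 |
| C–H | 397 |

Reaction B, by 97 kJ

Reaction A:
  Bonds broken (reactants):
    C–H: 4 × 397 = 1588
    C=C: 1 × 604 = 604
    H–H: 1 × 446 = 446
    Σ(broken) = 2638 kJ
  Bonds formed (products):
    C–C: 1 × 359 = 359
    C–H: 6 × 397 = 2382
    Σ(formed) = 2741 kJ
  ΔH_A = 2638 − 2741 = −103 kJ
Reaction B:
  Bonds broken (reactants):
    C≡C: 1 × 855 = 855
    C–H: 2 × 397 = 794
    H–H: 2 × 446 = 892
    Σ(broken) = 2541 kJ
  Bonds formed (products):
    C–C: 1 × 359 = 359
    C–H: 6 × 397 = 2382
    Σ(formed) = 2741 kJ
  ΔH_B = 2541 − 2741 = −200 kJ
ΔH_A − ΔH_B = +97 kJ, so reaction B has the more negative ΔH; |ΔH_A − ΔH_B| = 97 kJ.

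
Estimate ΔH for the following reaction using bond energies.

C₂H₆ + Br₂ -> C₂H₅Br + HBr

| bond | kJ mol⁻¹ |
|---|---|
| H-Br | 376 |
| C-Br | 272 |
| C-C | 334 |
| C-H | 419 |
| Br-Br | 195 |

ΔH ≈ −34 kJ

Bonds broken (reactants):
  Br-Br: 1 × 195 = 195
  C-C: 1 × 334 = 334
  C-H: 6 × 419 = 2514
  Σ(broken) = 3043 kJ
Bonds formed (products):
  C-Br: 1 × 272 = 272
  C-C: 1 × 334 = 334
  C-H: 5 × 419 = 2095
  H-Br: 1 × 376 = 376
  Σ(formed) = 3077 kJ
ΔH = Σ(broken) − Σ(formed) = 3043 − 3077 = −34 kJ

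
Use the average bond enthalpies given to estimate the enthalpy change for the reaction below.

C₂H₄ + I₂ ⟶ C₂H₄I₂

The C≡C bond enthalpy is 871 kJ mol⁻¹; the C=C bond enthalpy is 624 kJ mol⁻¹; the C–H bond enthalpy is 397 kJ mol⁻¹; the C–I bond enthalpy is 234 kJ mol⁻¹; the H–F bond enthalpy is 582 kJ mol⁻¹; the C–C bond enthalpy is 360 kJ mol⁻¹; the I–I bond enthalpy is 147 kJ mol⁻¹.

Bonds broken (reactants):
  C–H: 4 × 397 = 1588
  C=C: 1 × 624 = 624
  I–I: 1 × 147 = 147
  Σ(broken) = 2359 kJ
Bonds formed (products):
  C–C: 1 × 360 = 360
  C–H: 4 × 397 = 1588
  C–I: 2 × 234 = 468
  Σ(formed) = 2416 kJ
ΔH = Σ(broken) − Σ(formed) = 2359 − 2416 = −57 kJ

ΔH ≈ −57 kJ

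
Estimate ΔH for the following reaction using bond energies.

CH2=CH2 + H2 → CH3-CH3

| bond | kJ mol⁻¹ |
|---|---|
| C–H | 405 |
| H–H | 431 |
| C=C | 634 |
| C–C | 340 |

Bonds broken (reactants):
  C–H: 4 × 405 = 1620
  C=C: 1 × 634 = 634
  H–H: 1 × 431 = 431
  Σ(broken) = 2685 kJ
Bonds formed (products):
  C–C: 1 × 340 = 340
  C–H: 6 × 405 = 2430
  Σ(formed) = 2770 kJ
ΔH = Σ(broken) − Σ(formed) = 2685 − 2770 = −85 kJ

ΔH ≈ −85 kJ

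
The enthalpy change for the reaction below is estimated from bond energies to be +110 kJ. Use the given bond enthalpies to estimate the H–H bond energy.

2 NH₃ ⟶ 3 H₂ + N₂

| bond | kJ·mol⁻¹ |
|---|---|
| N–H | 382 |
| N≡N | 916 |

Let D be the H–H bond energy.
Σ(broken) = 6×382 = 2292
Σ(formed) = 3×D + 1×916 = 916 + 3D
ΔH = Σ(broken) − Σ(formed) = (2292) − (916 + 3D) = +1376 − 3D
Setting this equal to +110 kJ gives 3D = 1266, so D = 422 kJ/mol.

D(H–H) ≈ 422 kJ/mol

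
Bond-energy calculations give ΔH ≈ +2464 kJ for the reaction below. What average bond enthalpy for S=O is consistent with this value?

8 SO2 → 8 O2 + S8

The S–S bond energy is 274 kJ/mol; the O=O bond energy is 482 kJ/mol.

D(S=O) ≈ 532 kJ/mol

Let D be the S=O bond energy.
Σ(broken) = 16×D = 16D
Σ(formed) = 8×482 + 8×274 = 6048
ΔH = Σ(broken) − Σ(formed) = (16D) − (6048) = −6048 + 16D
Setting this equal to +2464 kJ gives 16D = 8512, so D = 532 kJ/mol.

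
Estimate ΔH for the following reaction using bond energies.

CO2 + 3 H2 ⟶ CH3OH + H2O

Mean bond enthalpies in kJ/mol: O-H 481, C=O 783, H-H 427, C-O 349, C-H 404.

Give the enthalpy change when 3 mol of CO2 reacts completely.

ΔH = −471 kJ

Bonds broken (reactants):
  C=O: 2 × 783 = 1566
  H-H: 3 × 427 = 1281
  Σ(broken) = 2847 kJ
Bonds formed (products):
  C-H: 3 × 404 = 1212
  C-O: 1 × 349 = 349
  O-H: 3 × 481 = 1443
  Σ(formed) = 3004 kJ
ΔH = Σ(broken) − Σ(formed) = 2847 − 3004 = −157 kJ
For 3× the reaction as written: 3 × (−157) = −471 kJ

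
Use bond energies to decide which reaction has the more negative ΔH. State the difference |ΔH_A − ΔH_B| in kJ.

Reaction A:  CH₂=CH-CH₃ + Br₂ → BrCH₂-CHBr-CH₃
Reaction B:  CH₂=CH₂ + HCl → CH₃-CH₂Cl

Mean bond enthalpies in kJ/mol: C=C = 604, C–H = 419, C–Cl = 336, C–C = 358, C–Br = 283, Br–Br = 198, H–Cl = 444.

Reaction A, by 57 kJ

Reaction A:
  Bonds broken (reactants):
    Br–Br: 1 × 198 = 198
    C–C: 1 × 358 = 358
    C–H: 6 × 419 = 2514
    C=C: 1 × 604 = 604
    Σ(broken) = 3674 kJ
  Bonds formed (products):
    C–Br: 2 × 283 = 566
    C–C: 2 × 358 = 716
    C–H: 6 × 419 = 2514
    Σ(formed) = 3796 kJ
  ΔH_A = 3674 − 3796 = −122 kJ
Reaction B:
  Bonds broken (reactants):
    C–H: 4 × 419 = 1676
    C=C: 1 × 604 = 604
    H–Cl: 1 × 444 = 444
    Σ(broken) = 2724 kJ
  Bonds formed (products):
    C–C: 1 × 358 = 358
    C–Cl: 1 × 336 = 336
    C–H: 5 × 419 = 2095
    Σ(formed) = 2789 kJ
  ΔH_B = 2724 − 2789 = −65 kJ
ΔH_A − ΔH_B = −57 kJ, so reaction A has the more negative ΔH; |ΔH_A − ΔH_B| = 57 kJ.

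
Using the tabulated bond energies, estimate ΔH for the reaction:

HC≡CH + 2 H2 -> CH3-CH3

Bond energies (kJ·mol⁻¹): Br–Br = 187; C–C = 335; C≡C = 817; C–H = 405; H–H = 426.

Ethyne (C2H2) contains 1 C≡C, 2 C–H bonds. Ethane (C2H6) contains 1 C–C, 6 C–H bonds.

ΔH ≈ −286 kJ

Bonds broken (reactants):
  C≡C: 1 × 817 = 817
  C–H: 2 × 405 = 810
  H–H: 2 × 426 = 852
  Σ(broken) = 2479 kJ
Bonds formed (products):
  C–C: 1 × 335 = 335
  C–H: 6 × 405 = 2430
  Σ(formed) = 2765 kJ
ΔH = Σ(broken) − Σ(formed) = 2479 − 2765 = −286 kJ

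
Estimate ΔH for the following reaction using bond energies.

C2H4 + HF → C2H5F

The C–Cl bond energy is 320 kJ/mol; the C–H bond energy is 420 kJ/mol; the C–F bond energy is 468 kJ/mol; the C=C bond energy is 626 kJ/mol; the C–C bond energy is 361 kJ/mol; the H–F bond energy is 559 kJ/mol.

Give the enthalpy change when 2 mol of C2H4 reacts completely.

ΔH = −128 kJ

Bonds broken (reactants):
  C–H: 4 × 420 = 1680
  C=C: 1 × 626 = 626
  H–F: 1 × 559 = 559
  Σ(broken) = 2865 kJ
Bonds formed (products):
  C–C: 1 × 361 = 361
  C–F: 1 × 468 = 468
  C–H: 5 × 420 = 2100
  Σ(formed) = 2929 kJ
ΔH = Σ(broken) − Σ(formed) = 2865 − 2929 = −64 kJ
For 2× the reaction as written: 2 × (−64) = −128 kJ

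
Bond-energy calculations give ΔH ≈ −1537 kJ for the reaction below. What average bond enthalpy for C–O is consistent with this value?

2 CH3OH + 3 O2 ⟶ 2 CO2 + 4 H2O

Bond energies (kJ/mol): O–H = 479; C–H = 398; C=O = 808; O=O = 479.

Let D be the C–O bond energy.
Σ(broken) = 6×398 + 2×D + 2×479 + 3×479 = 4783 + 2D
Σ(formed) = 4×808 + 8×479 = 7064
ΔH = Σ(broken) − Σ(formed) = (4783 + 2D) − (7064) = −2281 + 2D
Setting this equal to −1537 kJ gives 2D = 744, so D = 372 kJ/mol.

D(C–O) ≈ 372 kJ/mol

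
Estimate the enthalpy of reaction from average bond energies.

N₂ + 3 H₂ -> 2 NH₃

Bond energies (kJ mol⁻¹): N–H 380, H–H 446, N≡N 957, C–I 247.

Bonds broken (reactants):
  H–H: 3 × 446 = 1338
  N≡N: 1 × 957 = 957
  Σ(broken) = 2295 kJ
Bonds formed (products):
  N–H: 6 × 380 = 2280
  Σ(formed) = 2280 kJ
ΔH = Σ(broken) − Σ(formed) = 2295 − 2280 = +15 kJ

ΔH ≈ +15 kJ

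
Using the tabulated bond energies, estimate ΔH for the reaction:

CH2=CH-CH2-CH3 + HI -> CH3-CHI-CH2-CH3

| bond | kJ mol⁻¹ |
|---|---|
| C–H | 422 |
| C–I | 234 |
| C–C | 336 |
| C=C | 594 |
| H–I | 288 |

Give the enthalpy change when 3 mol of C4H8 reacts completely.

Bonds broken (reactants):
  C–C: 2 × 336 = 672
  C–H: 8 × 422 = 3376
  C=C: 1 × 594 = 594
  H–I: 1 × 288 = 288
  Σ(broken) = 4930 kJ
Bonds formed (products):
  C–C: 3 × 336 = 1008
  C–H: 9 × 422 = 3798
  C–I: 1 × 234 = 234
  Σ(formed) = 5040 kJ
ΔH = Σ(broken) − Σ(formed) = 4930 − 5040 = −110 kJ
For 3× the reaction as written: 3 × (−110) = −330 kJ

ΔH = −330 kJ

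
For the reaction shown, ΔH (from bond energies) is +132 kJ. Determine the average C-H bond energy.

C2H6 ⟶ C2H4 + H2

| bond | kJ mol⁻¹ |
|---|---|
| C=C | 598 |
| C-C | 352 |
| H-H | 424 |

Let D be the C-H bond energy.
Σ(broken) = 1×352 + 6×D = 352 + 6D
Σ(formed) = 4×D + 1×598 + 1×424 = 1022 + 4D
ΔH = Σ(broken) − Σ(formed) = (352 + 6D) − (1022 + 4D) = −670 + 2D
Setting this equal to +132 kJ gives 2D = 802, so D = 401 kJ/mol.

D(C-H) ≈ 401 kJ/mol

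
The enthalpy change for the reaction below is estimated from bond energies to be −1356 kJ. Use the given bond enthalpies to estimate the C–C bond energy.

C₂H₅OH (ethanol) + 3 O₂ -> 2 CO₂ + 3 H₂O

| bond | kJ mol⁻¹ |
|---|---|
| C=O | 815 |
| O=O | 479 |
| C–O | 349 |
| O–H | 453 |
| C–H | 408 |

D(C–C) ≈ 343 kJ/mol

Let D be the C–C bond energy.
Σ(broken) = 1×D + 5×408 + 1×349 + 1×453 + 3×479 = 4279 + D
Σ(formed) = 4×815 + 6×453 = 5978
ΔH = Σ(broken) − Σ(formed) = (4279 + D) − (5978) = −1699 + D
Setting this equal to −1356 kJ gives D = 343 kJ/mol.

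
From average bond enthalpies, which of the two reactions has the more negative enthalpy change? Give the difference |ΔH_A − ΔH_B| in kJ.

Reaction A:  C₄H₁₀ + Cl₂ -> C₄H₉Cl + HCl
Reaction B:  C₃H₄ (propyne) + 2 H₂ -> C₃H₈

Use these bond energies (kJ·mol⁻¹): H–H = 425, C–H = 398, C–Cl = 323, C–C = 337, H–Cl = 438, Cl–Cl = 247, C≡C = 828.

Reaction B, by 135 kJ

Reaction A:
  Bonds broken (reactants):
    C–C: 3 × 337 = 1011
    C–H: 10 × 398 = 3980
    Cl–Cl: 1 × 247 = 247
    Σ(broken) = 5238 kJ
  Bonds formed (products):
    C–C: 3 × 337 = 1011
    C–Cl: 1 × 323 = 323
    C–H: 9 × 398 = 3582
    H–Cl: 1 × 438 = 438
    Σ(formed) = 5354 kJ
  ΔH_A = 5238 − 5354 = −116 kJ
Reaction B:
  Bonds broken (reactants):
    C≡C: 1 × 828 = 828
    C–C: 1 × 337 = 337
    C–H: 4 × 398 = 1592
    H–H: 2 × 425 = 850
    Σ(broken) = 3607 kJ
  Bonds formed (products):
    C–C: 2 × 337 = 674
    C–H: 8 × 398 = 3184
    Σ(formed) = 3858 kJ
  ΔH_B = 3607 − 3858 = −251 kJ
ΔH_A − ΔH_B = +135 kJ, so reaction B has the more negative ΔH; |ΔH_A − ΔH_B| = 135 kJ.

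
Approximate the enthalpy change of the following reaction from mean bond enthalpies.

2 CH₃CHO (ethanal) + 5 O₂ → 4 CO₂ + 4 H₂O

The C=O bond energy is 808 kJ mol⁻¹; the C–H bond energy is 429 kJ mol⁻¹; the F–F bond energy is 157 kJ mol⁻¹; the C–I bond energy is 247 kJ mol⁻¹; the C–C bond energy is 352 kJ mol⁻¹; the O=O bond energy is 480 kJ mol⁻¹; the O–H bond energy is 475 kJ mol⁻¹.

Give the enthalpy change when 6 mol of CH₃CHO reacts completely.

Bonds broken (reactants):
  C–C: 2 × 352 = 704
  C–H: 8 × 429 = 3432
  C=O: 2 × 808 = 1616
  O=O: 5 × 480 = 2400
  Σ(broken) = 8152 kJ
Bonds formed (products):
  C=O: 8 × 808 = 6464
  O–H: 8 × 475 = 3800
  Σ(formed) = 10264 kJ
ΔH = Σ(broken) − Σ(formed) = 8152 − 10264 = −2112 kJ
For 3× the reaction as written: 3 × (−2112) = −6336 kJ

ΔH = −6336 kJ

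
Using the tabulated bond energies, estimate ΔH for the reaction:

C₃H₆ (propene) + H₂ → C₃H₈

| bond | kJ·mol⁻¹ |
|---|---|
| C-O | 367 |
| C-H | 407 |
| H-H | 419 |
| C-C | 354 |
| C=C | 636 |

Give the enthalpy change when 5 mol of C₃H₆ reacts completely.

Bonds broken (reactants):
  C-C: 1 × 354 = 354
  C-H: 6 × 407 = 2442
  C=C: 1 × 636 = 636
  H-H: 1 × 419 = 419
  Σ(broken) = 3851 kJ
Bonds formed (products):
  C-C: 2 × 354 = 708
  C-H: 8 × 407 = 3256
  Σ(formed) = 3964 kJ
ΔH = Σ(broken) − Σ(formed) = 3851 − 3964 = −113 kJ
For 5× the reaction as written: 5 × (−113) = −565 kJ

ΔH = −565 kJ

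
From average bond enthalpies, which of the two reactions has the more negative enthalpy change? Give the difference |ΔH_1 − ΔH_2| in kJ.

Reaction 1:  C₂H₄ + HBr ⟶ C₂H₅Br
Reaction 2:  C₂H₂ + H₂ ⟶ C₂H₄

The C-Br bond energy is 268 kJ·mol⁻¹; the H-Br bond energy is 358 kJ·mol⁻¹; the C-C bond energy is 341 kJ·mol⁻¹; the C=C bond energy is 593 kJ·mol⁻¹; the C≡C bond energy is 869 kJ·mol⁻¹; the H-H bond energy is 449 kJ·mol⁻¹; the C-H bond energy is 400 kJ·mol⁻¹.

Reaction 2, by 17 kJ

Reaction 1:
  Bonds broken (reactants):
    C-H: 4 × 400 = 1600
    C=C: 1 × 593 = 593
    H-Br: 1 × 358 = 358
    Σ(broken) = 2551 kJ
  Bonds formed (products):
    C-Br: 1 × 268 = 268
    C-C: 1 × 341 = 341
    C-H: 5 × 400 = 2000
    Σ(formed) = 2609 kJ
  ΔH_1 = 2551 − 2609 = −58 kJ
Reaction 2:
  Bonds broken (reactants):
    C≡C: 1 × 869 = 869
    C-H: 2 × 400 = 800
    H-H: 1 × 449 = 449
    Σ(broken) = 2118 kJ
  Bonds formed (products):
    C-H: 4 × 400 = 1600
    C=C: 1 × 593 = 593
    Σ(formed) = 2193 kJ
  ΔH_2 = 2118 − 2193 = −75 kJ
ΔH_1 − ΔH_2 = +17 kJ, so reaction 2 has the more negative ΔH; |ΔH_1 − ΔH_2| = 17 kJ.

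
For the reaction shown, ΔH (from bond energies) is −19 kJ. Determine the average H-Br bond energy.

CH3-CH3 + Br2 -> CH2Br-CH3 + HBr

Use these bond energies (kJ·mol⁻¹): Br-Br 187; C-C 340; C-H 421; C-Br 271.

D(H-Br) ≈ 356 kJ/mol

Let D be the H-Br bond energy.
Σ(broken) = 1×187 + 1×340 + 6×421 = 3053
Σ(formed) = 1×271 + 1×340 + 5×421 + 1×D = 2716 + D
ΔH = Σ(broken) − Σ(formed) = (3053) − (2716 + D) = +337 − D
Setting this equal to −19 kJ gives D = 356 kJ/mol.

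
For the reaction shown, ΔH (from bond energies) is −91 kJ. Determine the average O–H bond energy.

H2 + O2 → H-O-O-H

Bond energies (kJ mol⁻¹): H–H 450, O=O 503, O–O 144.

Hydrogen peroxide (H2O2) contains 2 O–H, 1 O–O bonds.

Let D be the O–H bond energy.
Σ(broken) = 1×450 + 1×503 = 953
Σ(formed) = 2×D + 1×144 = 144 + 2D
ΔH = Σ(broken) − Σ(formed) = (953) − (144 + 2D) = +809 − 2D
Setting this equal to −91 kJ gives 2D = 900, so D = 450 kJ/mol.

D(O–H) ≈ 450 kJ/mol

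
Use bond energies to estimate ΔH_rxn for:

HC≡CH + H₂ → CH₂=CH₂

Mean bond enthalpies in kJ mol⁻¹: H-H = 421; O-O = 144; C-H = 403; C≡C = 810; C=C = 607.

ΔH ≈ −182 kJ

Bonds broken (reactants):
  C≡C: 1 × 810 = 810
  C-H: 2 × 403 = 806
  H-H: 1 × 421 = 421
  Σ(broken) = 2037 kJ
Bonds formed (products):
  C-H: 4 × 403 = 1612
  C=C: 1 × 607 = 607
  Σ(formed) = 2219 kJ
ΔH = Σ(broken) − Σ(formed) = 2037 − 2219 = −182 kJ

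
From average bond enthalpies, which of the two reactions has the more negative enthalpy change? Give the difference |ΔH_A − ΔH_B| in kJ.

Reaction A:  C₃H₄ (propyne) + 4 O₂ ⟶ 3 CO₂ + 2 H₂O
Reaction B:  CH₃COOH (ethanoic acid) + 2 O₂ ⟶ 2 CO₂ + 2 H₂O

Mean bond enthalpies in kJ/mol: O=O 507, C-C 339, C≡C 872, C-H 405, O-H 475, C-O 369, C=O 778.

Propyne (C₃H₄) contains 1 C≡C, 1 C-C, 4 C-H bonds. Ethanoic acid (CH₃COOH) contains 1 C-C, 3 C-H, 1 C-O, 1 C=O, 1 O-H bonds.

Reaction A:
  Bonds broken (reactants):
    C≡C: 1 × 872 = 872
    C-C: 1 × 339 = 339
    C-H: 4 × 405 = 1620
    O=O: 4 × 507 = 2028
    Σ(broken) = 4859 kJ
  Bonds formed (products):
    C=O: 6 × 778 = 4668
    O-H: 4 × 475 = 1900
    Σ(formed) = 6568 kJ
  ΔH_A = 4859 − 6568 = −1709 kJ
Reaction B:
  Bonds broken (reactants):
    C-C: 1 × 339 = 339
    C-H: 3 × 405 = 1215
    C-O: 1 × 369 = 369
    C=O: 1 × 778 = 778
    O-H: 1 × 475 = 475
    O=O: 2 × 507 = 1014
    Σ(broken) = 4190 kJ
  Bonds formed (products):
    C=O: 4 × 778 = 3112
    O-H: 4 × 475 = 1900
    Σ(formed) = 5012 kJ
  ΔH_B = 4190 − 5012 = −822 kJ
ΔH_A − ΔH_B = −887 kJ, so reaction A has the more negative ΔH; |ΔH_A − ΔH_B| = 887 kJ.

Reaction A, by 887 kJ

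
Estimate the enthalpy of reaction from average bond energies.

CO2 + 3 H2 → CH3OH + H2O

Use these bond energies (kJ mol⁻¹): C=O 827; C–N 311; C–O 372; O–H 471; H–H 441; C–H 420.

ΔH ≈ −68 kJ

Bonds broken (reactants):
  C=O: 2 × 827 = 1654
  H–H: 3 × 441 = 1323
  Σ(broken) = 2977 kJ
Bonds formed (products):
  C–H: 3 × 420 = 1260
  C–O: 1 × 372 = 372
  O–H: 3 × 471 = 1413
  Σ(formed) = 3045 kJ
ΔH = Σ(broken) − Σ(formed) = 2977 − 3045 = −68 kJ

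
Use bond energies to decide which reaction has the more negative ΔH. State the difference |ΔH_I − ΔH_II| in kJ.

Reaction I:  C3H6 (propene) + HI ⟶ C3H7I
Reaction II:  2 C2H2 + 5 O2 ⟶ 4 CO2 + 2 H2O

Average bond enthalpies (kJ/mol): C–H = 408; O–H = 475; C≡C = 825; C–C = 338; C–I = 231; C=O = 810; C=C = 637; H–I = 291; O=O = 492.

Reaction I:
  Bonds broken (reactants):
    C–C: 1 × 338 = 338
    C–H: 6 × 408 = 2448
    C=C: 1 × 637 = 637
    H–I: 1 × 291 = 291
    Σ(broken) = 3714 kJ
  Bonds formed (products):
    C–C: 2 × 338 = 676
    C–H: 7 × 408 = 2856
    C–I: 1 × 231 = 231
    Σ(formed) = 3763 kJ
  ΔH_I = 3714 − 3763 = −49 kJ
Reaction II:
  Bonds broken (reactants):
    C≡C: 2 × 825 = 1650
    C–H: 4 × 408 = 1632
    O=O: 5 × 492 = 2460
    Σ(broken) = 5742 kJ
  Bonds formed (products):
    C=O: 8 × 810 = 6480
    O–H: 4 × 475 = 1900
    Σ(formed) = 8380 kJ
  ΔH_II = 5742 − 8380 = −2638 kJ
ΔH_I − ΔH_II = +2589 kJ, so reaction II has the more negative ΔH; |ΔH_I − ΔH_II| = 2589 kJ.

Reaction II, by 2589 kJ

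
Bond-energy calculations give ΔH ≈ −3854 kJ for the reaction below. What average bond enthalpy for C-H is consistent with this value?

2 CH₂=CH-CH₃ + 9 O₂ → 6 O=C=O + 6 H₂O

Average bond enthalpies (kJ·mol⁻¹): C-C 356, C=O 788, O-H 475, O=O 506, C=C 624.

Let D be the C-H bond energy.
Σ(broken) = 2×356 + 12×D + 2×624 + 9×506 = 6514 + 12D
Σ(formed) = 12×788 + 12×475 = 15156
ΔH = Σ(broken) − Σ(formed) = (6514 + 12D) − (15156) = −8642 + 12D
Setting this equal to −3854 kJ gives 12D = 4788, so D = 399 kJ/mol.

D(C-H) ≈ 399 kJ/mol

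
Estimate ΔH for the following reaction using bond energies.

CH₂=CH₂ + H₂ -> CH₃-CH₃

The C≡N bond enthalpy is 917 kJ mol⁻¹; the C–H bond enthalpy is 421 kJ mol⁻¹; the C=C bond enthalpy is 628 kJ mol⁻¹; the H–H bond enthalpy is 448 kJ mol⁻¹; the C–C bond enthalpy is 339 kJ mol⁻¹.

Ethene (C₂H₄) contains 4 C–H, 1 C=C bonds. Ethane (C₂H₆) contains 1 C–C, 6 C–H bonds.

ΔH ≈ −105 kJ

Bonds broken (reactants):
  C–H: 4 × 421 = 1684
  C=C: 1 × 628 = 628
  H–H: 1 × 448 = 448
  Σ(broken) = 2760 kJ
Bonds formed (products):
  C–C: 1 × 339 = 339
  C–H: 6 × 421 = 2526
  Σ(formed) = 2865 kJ
ΔH = Σ(broken) − Σ(formed) = 2760 − 2865 = −105 kJ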